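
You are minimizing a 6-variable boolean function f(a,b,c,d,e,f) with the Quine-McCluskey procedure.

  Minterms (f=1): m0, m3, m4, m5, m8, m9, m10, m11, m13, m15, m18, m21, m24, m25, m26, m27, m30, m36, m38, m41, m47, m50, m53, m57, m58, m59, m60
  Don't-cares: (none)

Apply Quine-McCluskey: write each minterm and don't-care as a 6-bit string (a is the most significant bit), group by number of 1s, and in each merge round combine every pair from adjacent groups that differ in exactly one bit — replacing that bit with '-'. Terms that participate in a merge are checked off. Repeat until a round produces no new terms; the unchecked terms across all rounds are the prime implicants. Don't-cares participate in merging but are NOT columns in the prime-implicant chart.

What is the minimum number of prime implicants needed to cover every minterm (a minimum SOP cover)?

12

[col 0] 000000*, 000011*, 000100*, 000101*, 001000*, 001001*, 001010*, 001011*, 001101*, 001111*, 010010*, 010101*, 011000*, 011001*, 011010*, 011011*, 011110*, 100100*, 100110*, 101001*, 101111*, 110010*, 110101*, 111001*, 111010*, 111011*, 111100
[col 1] -00100, -01001*, -01111, -10010*, -10101, -11001*, -11010*, -11011*, 0-0101, 0-1000*, 0-1001*, 0-1010*, 0-1011*, 00-000, 00-011, 00-101, 000-00, 00010-, 001-01*, 001-11*, 0010-0*, 0010-1*, 00100-*, 00101-*, 0011-1*, 01-010*, 011-10, 0110-0*, 0110-1*, 01100-*, 01101-*, 1-1001*, 1001-0, 11-010*, 1110-1*, 11101-*
[col 2] --1001, -1-010, -110-1, -1101-, 0-10-0*, 0-10-1*, 0-100-*, 0-101-*, 001--1, 0010--*, 0110--*
[col 3] 0-10--
Prime implicants: --1001, -00100, -01111, -1-010, -10101, -110-1, -1101-, 0-0101, 0-10--, 00-000, 00-011, 00-101, 000-00, 00010-, 001--1, 011-10, 1001-0, 111100
PI chart (minterm → PIs covering it):
  0 | 00-000,000-00
  3 | 00-011  (sole → essential)
  4 | -00100,000-00,00010-
  5 | 0-0101,00-101,00010-
  8 | 0-10--,00-000
  9 | --1001,0-10--,001--1
  10 | 0-10--  (sole → essential)
  11 | 0-10--,00-011,001--1
  13 | 00-101,001--1
  15 | -01111,001--1
  18 | -1-010  (sole → essential)
  21 | -10101,0-0101
  24 | 0-10--  (sole → essential)
  25 | --1001,-110-1,0-10--
  26 | -1-010,-1101-,0-10--,011-10
  27 | -110-1,-1101-,0-10--
  30 | 011-10  (sole → essential)
  36 | -00100,1001-0
  38 | 1001-0  (sole → essential)
  41 | --1001  (sole → essential)
  47 | -01111  (sole → essential)
  50 | -1-010  (sole → essential)
  53 | -10101  (sole → essential)
  57 | --1001,-110-1
  58 | -1-010,-1101-
  59 | -110-1,-1101-
  60 | 111100  (sole → essential)
Essential prime implicants: --1001, -01111, -1-010, -10101, 0-10--, 00-011, 011-10, 1001-0, 111100
Petrick residual → -110-1, 00-101, 000-00
Minimum SOP uses 12 PIs: cd'e'f + b'cdef + bd'ef' + bc'de'f + bcd'f + a'cd' + a'b'd'ef + a'b'de'f + a'b'c'e'f' + a'bcef' + ab'c'df' + abcde'f'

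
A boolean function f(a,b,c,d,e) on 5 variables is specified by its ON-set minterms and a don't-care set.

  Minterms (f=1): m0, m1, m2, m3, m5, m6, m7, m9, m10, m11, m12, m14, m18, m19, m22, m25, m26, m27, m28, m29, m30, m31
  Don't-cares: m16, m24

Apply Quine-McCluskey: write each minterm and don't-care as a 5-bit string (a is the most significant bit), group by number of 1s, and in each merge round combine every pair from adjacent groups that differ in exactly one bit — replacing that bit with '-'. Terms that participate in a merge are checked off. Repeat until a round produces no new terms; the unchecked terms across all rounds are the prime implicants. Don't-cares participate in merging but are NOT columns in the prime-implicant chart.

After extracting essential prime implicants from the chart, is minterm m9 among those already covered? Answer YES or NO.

Round 0: 00000✓ 00001✓ 00010✓ 00011✓ 00101✓ 00110✓ 00111✓ 01001✓ 01010✓ 01011✓ 01100✓ 01110✓ 10000✓ 10010✓ 10011✓ 10110✓ 11000✓ 11001✓ 11010✓ 11011✓ 11100✓ 11101✓ 11110✓ 11111✓
Round 1: -0000✓ -0010✓ -0011✓ -0110✓ -1001✓ -1010✓ -1011✓ -1100✓ -1110✓ 0-001✓ 0-010✓ 0-011✓ 0-110✓ 00-01✓ 00-10✓ 00-11✓ 000-0✓ 000-1✓ 0000-✓ 0001-✓ 001-1✓ 0011-✓ 01-10✓ 010-1✓ 0101-✓ 011-0✓ 1-000✓ 1-010✓ 1-011✓ 1-110✓ 10-10✓ 100-0✓ 1001-✓ 11-00✓ 11-01✓ 11-10✓ 11-11✓ 110-0✓ 110-1✓ 1100-✓ 1101-✓ 111-0✓ 111-1✓ 1110-✓ 1111-✓
Round 2: --010✓ --011✓ --110✓ -0-10✓ -00-0 -001-✓ -1-10✓ -10-1 -101-✓ -11-0 0--10✓ 0-0-1 0-01-✓ 00--1 00-1- 000-- 1--10✓ 1-0-0 1-01-✓ 11--0✓ 11--1✓ 11-0-✓ 11-1-✓ 110--✓ 111--✓
Round 3: ---10 --01- 11---
PIs = {---10, --01-, -00-0, -10-1, -11-0, 0-0-1, 00--1, 00-1-, 000--, 1-0-0, 11---}
Coverage chart:
  m0: -00-0,000--
  m1: 0-0-1,00--1,000--
  m2: ---10,--01-,-00-0,00-1-,000--
  m3: --01-,0-0-1,00--1,00-1-,000--
  m5: 00--1 ←essential
  m6: ---10,00-1-
  m7: 00--1,00-1-
  m9: -10-1,0-0-1
  m10: ---10,--01-
  m11: --01-,-10-1,0-0-1
  m12: -11-0 ←essential
  m14: ---10,-11-0
  m18: ---10,--01-,-00-0,1-0-0
  m19: --01- ←essential
  m22: ---10 ←essential
  m25: -10-1,11---
  m26: ---10,--01-,1-0-0,11---
  m27: --01-,-10-1,11---
  m28: -11-0,11---
  m29: 11--- ←essential
  m30: ---10,-11-0,11---
  m31: 11--- ←essential
Essential: ---10, --01-, -11-0, 00--1, 11---

NO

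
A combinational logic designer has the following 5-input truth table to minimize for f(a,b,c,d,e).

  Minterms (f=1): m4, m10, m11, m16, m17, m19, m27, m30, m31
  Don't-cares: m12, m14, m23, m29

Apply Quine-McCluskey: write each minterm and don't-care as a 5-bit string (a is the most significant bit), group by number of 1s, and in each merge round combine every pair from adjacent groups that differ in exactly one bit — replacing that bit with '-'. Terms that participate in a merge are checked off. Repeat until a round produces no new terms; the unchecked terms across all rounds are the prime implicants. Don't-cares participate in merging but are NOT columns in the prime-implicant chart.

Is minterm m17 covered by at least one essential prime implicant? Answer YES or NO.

size-2^0 implicants → 00100(✓)  01010(✓)  01011(✓)  01100(✓)  01110(✓)  10000(✓)  10001(✓)  10011(✓)  10111(✓)  11011(✓)  11101(✓)  11110(✓)  11111(✓)
size-2^1 implicants → -1011  -1110  0-100  01-10  0101-  011-0  1-011(✓)  1-111(✓)  10-11(✓)  100-1  1000-  11-11(✓)  111-1  1111-
size-2^2 implicants → 1--11
Unchecked terms (primes): -1011, -1110, 0-100, 01-10, 0101-, 011-0, 1--11, 100-1, 1000-, 111-1, 1111-
Minterm coverage:
  m4 ⊆ 0-100 [E]
  m10 ⊆ 01-10,0101-
  m11 ⊆ -1011,0101-
  m16 ⊆ 1000- [E]
  m17 ⊆ 100-1,1000-
  m19 ⊆ 1--11,100-1
  m27 ⊆ -1011,1--11
  m30 ⊆ -1110,1111-
  m31 ⊆ 1--11,111-1,1111-
E = {0-100, 1000-}

YES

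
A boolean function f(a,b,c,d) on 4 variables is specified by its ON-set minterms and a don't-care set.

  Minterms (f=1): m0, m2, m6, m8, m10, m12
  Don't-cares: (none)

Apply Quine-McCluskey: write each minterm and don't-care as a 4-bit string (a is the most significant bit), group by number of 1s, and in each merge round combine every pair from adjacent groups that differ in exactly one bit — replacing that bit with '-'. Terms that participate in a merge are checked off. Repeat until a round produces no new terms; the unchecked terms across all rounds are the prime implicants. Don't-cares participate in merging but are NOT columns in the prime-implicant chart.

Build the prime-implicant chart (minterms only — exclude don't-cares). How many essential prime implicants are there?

[col 0] 0000*, 0010*, 0110*, 1000*, 1010*, 1100*
[col 1] -000*, -010*, 0-10, 00-0*, 1-00, 10-0*
[col 2] -0-0
Prime implicants: -0-0, 0-10, 1-00
PI chart (minterm → PIs covering it):
  0 | -0-0  (sole → essential)
  2 | -0-0,0-10
  6 | 0-10  (sole → essential)
  8 | -0-0,1-00
  10 | -0-0  (sole → essential)
  12 | 1-00  (sole → essential)
Essential prime implicants: -0-0, 0-10, 1-00

3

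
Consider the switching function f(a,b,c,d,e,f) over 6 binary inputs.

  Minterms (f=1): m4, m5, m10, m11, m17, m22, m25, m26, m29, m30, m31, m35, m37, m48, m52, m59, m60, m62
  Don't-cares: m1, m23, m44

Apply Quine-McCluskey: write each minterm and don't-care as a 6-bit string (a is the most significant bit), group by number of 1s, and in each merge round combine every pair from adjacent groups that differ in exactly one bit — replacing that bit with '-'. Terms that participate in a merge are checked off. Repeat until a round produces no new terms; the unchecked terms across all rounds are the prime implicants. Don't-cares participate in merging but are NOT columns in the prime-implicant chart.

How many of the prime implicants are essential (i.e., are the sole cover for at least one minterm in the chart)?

size-2^0 implicants → 000001(✓)  000100(✓)  000101(✓)  001010(✓)  001011(✓)  010001(✓)  010110(✓)  010111(✓)  011001(✓)  011010(✓)  011101(✓)  011110(✓)  011111(✓)  100011  100101(✓)  101100(✓)  110000(✓)  110100(✓)  111011  111100(✓)  111110(✓)
size-2^1 implicants → -00101  -11110  0-0001  0-1010  000-01  00010-  00101-  01-001  01-110(✓)  01-111(✓)  01011-(✓)  011-01  011-10  0111-1  01111-(✓)  1-1100  11-100  110-00  1111-0
size-2^2 implicants → 01-11-
Unchecked terms (primes): -00101, -11110, 0-0001, 0-1010, 000-01, 00010-, 00101-, 01-001, 01-11-, 011-01, 011-10, 0111-1, 1-1100, 100011, 11-100, 110-00, 111011, 1111-0
Minterm coverage:
  m4 ⊆ 00010- [E]
  m5 ⊆ -00101,000-01,00010-
  m10 ⊆ 0-1010,00101-
  m11 ⊆ 00101- [E]
  m17 ⊆ 0-0001,01-001
  m22 ⊆ 01-11- [E]
  m25 ⊆ 01-001,011-01
  m26 ⊆ 0-1010,011-10
  m29 ⊆ 011-01,0111-1
  m30 ⊆ -11110,01-11-,011-10
  m31 ⊆ 01-11-,0111-1
  m35 ⊆ 100011 [E]
  m37 ⊆ -00101 [E]
  m48 ⊆ 110-00 [E]
  m52 ⊆ 11-100,110-00
  m59 ⊆ 111011 [E]
  m60 ⊆ 1-1100,11-100,1111-0
  m62 ⊆ -11110,1111-0
E = {-00101, 00010-, 00101-, 01-11-, 100011, 110-00, 111011}

7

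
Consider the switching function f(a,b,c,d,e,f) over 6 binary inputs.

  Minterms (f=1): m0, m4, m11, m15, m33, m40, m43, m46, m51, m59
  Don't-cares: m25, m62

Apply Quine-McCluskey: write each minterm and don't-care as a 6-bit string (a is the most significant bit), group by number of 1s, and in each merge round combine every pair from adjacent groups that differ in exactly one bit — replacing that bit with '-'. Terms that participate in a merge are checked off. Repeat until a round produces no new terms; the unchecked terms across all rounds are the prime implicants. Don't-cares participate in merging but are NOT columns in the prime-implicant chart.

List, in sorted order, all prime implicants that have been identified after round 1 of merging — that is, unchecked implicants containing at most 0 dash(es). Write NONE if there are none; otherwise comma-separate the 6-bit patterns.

Round 0: 000000✓ 000100✓ 001011✓ 001111✓ 011001 100001 101000 101011✓ 101110✓ 110011✓ 111011✓ 111110✓
Round 1: -01011 000-00 001-11 1-1011 1-1110 11-011
PIs = {-01011, 000-00, 001-11, 011001, 1-1011, 1-1110, 100001, 101000, 11-011}

011001, 100001, 101000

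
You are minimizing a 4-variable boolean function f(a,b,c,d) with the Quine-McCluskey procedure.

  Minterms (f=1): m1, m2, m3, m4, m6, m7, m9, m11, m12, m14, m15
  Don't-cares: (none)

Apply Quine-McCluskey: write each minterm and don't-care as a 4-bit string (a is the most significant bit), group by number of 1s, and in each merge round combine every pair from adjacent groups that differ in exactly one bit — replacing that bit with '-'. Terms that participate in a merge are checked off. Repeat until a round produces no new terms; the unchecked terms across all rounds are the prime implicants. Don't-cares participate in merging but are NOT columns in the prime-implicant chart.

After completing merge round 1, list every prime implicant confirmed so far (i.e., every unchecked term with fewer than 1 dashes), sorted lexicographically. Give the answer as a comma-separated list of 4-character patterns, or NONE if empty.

[col 0] 0001*, 0010*, 0011*, 0100*, 0110*, 0111*, 1001*, 1011*, 1100*, 1110*, 1111*
[col 1] -001*, -011*, -100*, -110*, -111*, 0-10*, 0-11*, 00-1*, 001-*, 01-0*, 011-*, 1-11*, 10-1*, 11-0*, 111-*
[col 2] --11, -0-1, -1-0, -11-, 0-1-
Prime implicants: --11, -0-1, -1-0, -11-, 0-1-

NONE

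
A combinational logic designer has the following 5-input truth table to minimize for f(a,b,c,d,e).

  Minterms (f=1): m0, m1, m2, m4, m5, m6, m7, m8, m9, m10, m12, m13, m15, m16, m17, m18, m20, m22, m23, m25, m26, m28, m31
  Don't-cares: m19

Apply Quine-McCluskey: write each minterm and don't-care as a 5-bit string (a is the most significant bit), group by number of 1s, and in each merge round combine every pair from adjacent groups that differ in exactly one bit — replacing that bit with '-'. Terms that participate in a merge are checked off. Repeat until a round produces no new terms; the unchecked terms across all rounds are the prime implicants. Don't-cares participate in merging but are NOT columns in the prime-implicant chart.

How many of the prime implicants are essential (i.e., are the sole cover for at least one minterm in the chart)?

4

size-2^0 implicants → 00000(✓)  00001(✓)  00010(✓)  00100(✓)  00101(✓)  00110(✓)  00111(✓)  01000(✓)  01001(✓)  01010(✓)  01100(✓)  01101(✓)  01111(✓)  10000(✓)  10001(✓)  10010(✓)  10011(✓)  10100(✓)  10110(✓)  10111(✓)  11001(✓)  11010(✓)  11100(✓)  11111(✓)
size-2^1 implicants → -0000(✓)  -0001(✓)  -0010(✓)  -0100(✓)  -0110(✓)  -0111(✓)  -1001(✓)  -1010(✓)  -1100(✓)  -1111(✓)  0-000(✓)  0-001(✓)  0-010(✓)  0-100(✓)  0-101(✓)  0-111(✓)  00-00(✓)  00-01(✓)  00-10(✓)  000-0(✓)  0000-(✓)  001-0(✓)  001-1(✓)  0010-(✓)  0011-(✓)  01-00(✓)  01-01(✓)  010-0(✓)  0100-(✓)  011-1(✓)  0110-(✓)  1-001(✓)  1-010(✓)  1-100(✓)  1-111(✓)  10-00(✓)  10-10(✓)  10-11(✓)  100-0(✓)  100-1(✓)  1000-(✓)  1001-(✓)  101-0(✓)  1011-(✓)
size-2^2 implicants → --001  --010  --100  --111  -0-00(✓)  -0-10(✓)  -00-0(✓)  -000-  -01-0(✓)  -011-  0--00(✓)  0--01(✓)  0-0-0  0-00-(✓)  0-1-1  0-10-(✓)  00--0(✓)  00-0-(✓)  001--  01-0-(✓)  10--0(✓)  10-1-  100--
size-2^3 implicants → -0--0  0--0-
Unchecked terms (primes): --001, --010, --100, --111, -0--0, -000-, -011-, 0--0-, 0-0-0, 0-1-1, 001--, 10-1-, 100--
Minterm coverage:
  m0 ⊆ -0--0,-000-,0--0-,0-0-0
  m1 ⊆ --001,-000-,0--0-
  m2 ⊆ --010,-0--0,0-0-0
  m4 ⊆ --100,-0--0,0--0-,001--
  m5 ⊆ 0--0-,0-1-1,001--
  m6 ⊆ -0--0,-011-,001--
  m7 ⊆ --111,-011-,0-1-1,001--
  m8 ⊆ 0--0-,0-0-0
  m9 ⊆ --001,0--0-
  m10 ⊆ --010,0-0-0
  m12 ⊆ --100,0--0-
  m13 ⊆ 0--0-,0-1-1
  m15 ⊆ --111,0-1-1
  m16 ⊆ -0--0,-000-,100--
  m17 ⊆ --001,-000-,100--
  m18 ⊆ --010,-0--0,10-1-,100--
  m20 ⊆ --100,-0--0
  m22 ⊆ -0--0,-011-,10-1-
  m23 ⊆ --111,-011-,10-1-
  m25 ⊆ --001 [E]
  m26 ⊆ --010 [E]
  m28 ⊆ --100 [E]
  m31 ⊆ --111 [E]
E = {--001, --010, --100, --111}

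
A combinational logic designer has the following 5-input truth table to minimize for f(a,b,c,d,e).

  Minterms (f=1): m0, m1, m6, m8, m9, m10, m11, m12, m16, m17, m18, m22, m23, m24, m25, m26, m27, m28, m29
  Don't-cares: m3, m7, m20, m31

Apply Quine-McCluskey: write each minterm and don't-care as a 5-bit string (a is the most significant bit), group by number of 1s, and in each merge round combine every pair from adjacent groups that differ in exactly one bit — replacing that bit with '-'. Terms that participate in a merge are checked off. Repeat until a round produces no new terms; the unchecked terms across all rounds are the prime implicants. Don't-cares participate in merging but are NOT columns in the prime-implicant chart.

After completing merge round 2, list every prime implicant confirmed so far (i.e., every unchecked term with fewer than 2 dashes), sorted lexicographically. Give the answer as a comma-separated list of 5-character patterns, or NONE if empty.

size-2^0 implicants → 00000(✓)  00001(✓)  00011(✓)  00110(✓)  00111(✓)  01000(✓)  01001(✓)  01010(✓)  01011(✓)  01100(✓)  10000(✓)  10001(✓)  10010(✓)  10100(✓)  10110(✓)  10111(✓)  11000(✓)  11001(✓)  11010(✓)  11011(✓)  11100(✓)  11101(✓)  11111(✓)
size-2^1 implicants → -0000(✓)  -0001(✓)  -0110(✓)  -0111(✓)  -1000(✓)  -1001(✓)  -1010(✓)  -1011(✓)  -1100(✓)  0-000(✓)  0-001(✓)  0-011(✓)  00-11  000-1(✓)  0000-(✓)  0011-(✓)  01-00(✓)  010-0(✓)  010-1(✓)  0100-(✓)  0101-(✓)  1-000(✓)  1-001(✓)  1-010(✓)  1-100(✓)  1-111  10-00(✓)  10-10(✓)  100-0(✓)  1000-(✓)  101-0(✓)  1011-(✓)  11-00(✓)  11-01(✓)  11-11(✓)  110-0(✓)  110-1(✓)  1100-(✓)  1101-(✓)  111-1(✓)  1110-(✓)
size-2^2 implicants → --000(✓)  --001(✓)  -000-(✓)  -011-  -1-00  -10-0(✓)  -10-1(✓)  -100-(✓)  -101-(✓)  0-0-1  0-00-(✓)  010--(✓)  1--00  1-0-0  1-00-(✓)  10--0  11--1  11-0-  110--(✓)
size-2^3 implicants → --00-  -10--
Unchecked terms (primes): --00-, -011-, -1-00, -10--, 0-0-1, 00-11, 1--00, 1-0-0, 1-111, 10--0, 11--1, 11-0-

00-11, 1-111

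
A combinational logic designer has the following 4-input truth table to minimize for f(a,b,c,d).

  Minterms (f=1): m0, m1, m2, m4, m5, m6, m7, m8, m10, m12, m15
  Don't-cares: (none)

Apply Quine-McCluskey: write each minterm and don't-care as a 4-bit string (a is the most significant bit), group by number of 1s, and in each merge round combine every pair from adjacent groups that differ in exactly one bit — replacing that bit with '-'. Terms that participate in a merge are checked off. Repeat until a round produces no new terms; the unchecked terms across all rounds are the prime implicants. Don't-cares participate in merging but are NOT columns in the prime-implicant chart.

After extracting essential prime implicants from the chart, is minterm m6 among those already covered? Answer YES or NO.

NO

size-2^0 implicants → 0000(✓)  0001(✓)  0010(✓)  0100(✓)  0101(✓)  0110(✓)  0111(✓)  1000(✓)  1010(✓)  1100(✓)  1111(✓)
size-2^1 implicants → -000(✓)  -010(✓)  -100(✓)  -111  0-00(✓)  0-01(✓)  0-10(✓)  00-0(✓)  000-(✓)  01-0(✓)  01-1(✓)  010-(✓)  011-(✓)  1-00(✓)  10-0(✓)
size-2^2 implicants → --00  -0-0  0--0  0-0-  01--
Unchecked terms (primes): --00, -0-0, -111, 0--0, 0-0-, 01--
Minterm coverage:
  m0 ⊆ --00,-0-0,0--0,0-0-
  m1 ⊆ 0-0- [E]
  m2 ⊆ -0-0,0--0
  m4 ⊆ --00,0--0,0-0-,01--
  m5 ⊆ 0-0-,01--
  m6 ⊆ 0--0,01--
  m7 ⊆ -111,01--
  m8 ⊆ --00,-0-0
  m10 ⊆ -0-0 [E]
  m12 ⊆ --00 [E]
  m15 ⊆ -111 [E]
E = {--00, -0-0, -111, 0-0-}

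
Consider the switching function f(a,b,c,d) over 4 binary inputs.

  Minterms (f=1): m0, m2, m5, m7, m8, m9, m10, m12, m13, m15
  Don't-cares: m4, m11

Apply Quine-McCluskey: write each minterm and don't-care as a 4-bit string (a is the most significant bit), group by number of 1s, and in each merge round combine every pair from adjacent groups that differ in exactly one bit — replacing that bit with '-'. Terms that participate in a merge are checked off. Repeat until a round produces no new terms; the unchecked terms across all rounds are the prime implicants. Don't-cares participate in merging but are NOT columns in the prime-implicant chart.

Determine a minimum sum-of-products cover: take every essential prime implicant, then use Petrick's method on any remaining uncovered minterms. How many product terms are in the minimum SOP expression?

size-2^0 implicants → 0000(✓)  0010(✓)  0100(✓)  0101(✓)  0111(✓)  1000(✓)  1001(✓)  1010(✓)  1011(✓)  1100(✓)  1101(✓)  1111(✓)
size-2^1 implicants → -000(✓)  -010(✓)  -100(✓)  -101(✓)  -111(✓)  0-00(✓)  00-0(✓)  01-1(✓)  010-(✓)  1-00(✓)  1-01(✓)  1-11(✓)  10-0(✓)  10-1(✓)  100-(✓)  101-(✓)  11-1(✓)  110-(✓)
size-2^2 implicants → --00  -0-0  -1-1  -10-  1--1  1-0-  10--
Unchecked terms (primes): --00, -0-0, -1-1, -10-, 1--1, 1-0-, 10--
Minterm coverage:
  m0 ⊆ --00,-0-0
  m2 ⊆ -0-0 [E]
  m5 ⊆ -1-1,-10-
  m7 ⊆ -1-1 [E]
  m8 ⊆ --00,-0-0,1-0-,10--
  m9 ⊆ 1--1,1-0-,10--
  m10 ⊆ -0-0,10--
  m12 ⊆ --00,-10-,1-0-
  m13 ⊆ -1-1,-10-,1--1,1-0-
  m15 ⊆ -1-1,1--1
E = {-0-0, -1-1}
Petrick residual → 1-0-
Cover = b'd' + bd + ac'  |cover|=3

3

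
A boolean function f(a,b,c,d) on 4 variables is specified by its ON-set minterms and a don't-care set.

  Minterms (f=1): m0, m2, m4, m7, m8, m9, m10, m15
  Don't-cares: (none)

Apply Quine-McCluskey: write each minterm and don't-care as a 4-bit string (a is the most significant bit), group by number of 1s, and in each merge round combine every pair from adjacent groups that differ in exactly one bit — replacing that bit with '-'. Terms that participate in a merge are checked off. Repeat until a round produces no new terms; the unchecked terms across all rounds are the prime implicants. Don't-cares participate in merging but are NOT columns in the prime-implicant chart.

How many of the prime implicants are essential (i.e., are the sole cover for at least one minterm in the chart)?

size-2^0 implicants → 0000(✓)  0010(✓)  0100(✓)  0111(✓)  1000(✓)  1001(✓)  1010(✓)  1111(✓)
size-2^1 implicants → -000(✓)  -010(✓)  -111  0-00  00-0(✓)  10-0(✓)  100-
size-2^2 implicants → -0-0
Unchecked terms (primes): -0-0, -111, 0-00, 100-
Minterm coverage:
  m0 ⊆ -0-0,0-00
  m2 ⊆ -0-0 [E]
  m4 ⊆ 0-00 [E]
  m7 ⊆ -111 [E]
  m8 ⊆ -0-0,100-
  m9 ⊆ 100- [E]
  m10 ⊆ -0-0 [E]
  m15 ⊆ -111 [E]
E = {-0-0, -111, 0-00, 100-}

4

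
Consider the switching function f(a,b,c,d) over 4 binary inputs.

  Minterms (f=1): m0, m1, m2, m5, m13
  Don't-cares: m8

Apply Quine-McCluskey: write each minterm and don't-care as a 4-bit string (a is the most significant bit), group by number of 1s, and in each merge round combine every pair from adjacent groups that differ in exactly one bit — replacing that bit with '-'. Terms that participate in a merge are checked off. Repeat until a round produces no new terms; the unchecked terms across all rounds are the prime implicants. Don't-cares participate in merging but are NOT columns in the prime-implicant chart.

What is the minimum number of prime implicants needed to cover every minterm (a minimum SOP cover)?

[col 0] 0000*, 0001*, 0010*, 0101*, 1000*, 1101*
[col 1] -000, -101, 0-01, 00-0, 000-
Prime implicants: -000, -101, 0-01, 00-0, 000-
PI chart (minterm → PIs covering it):
  0 | -000,00-0,000-
  1 | 0-01,000-
  2 | 00-0  (sole → essential)
  5 | -101,0-01
  13 | -101  (sole → essential)
Essential prime implicants: -101, 00-0
Petrick residual → 0-01
Minimum SOP uses 3 PIs: bc'd + a'c'd + a'b'd'

3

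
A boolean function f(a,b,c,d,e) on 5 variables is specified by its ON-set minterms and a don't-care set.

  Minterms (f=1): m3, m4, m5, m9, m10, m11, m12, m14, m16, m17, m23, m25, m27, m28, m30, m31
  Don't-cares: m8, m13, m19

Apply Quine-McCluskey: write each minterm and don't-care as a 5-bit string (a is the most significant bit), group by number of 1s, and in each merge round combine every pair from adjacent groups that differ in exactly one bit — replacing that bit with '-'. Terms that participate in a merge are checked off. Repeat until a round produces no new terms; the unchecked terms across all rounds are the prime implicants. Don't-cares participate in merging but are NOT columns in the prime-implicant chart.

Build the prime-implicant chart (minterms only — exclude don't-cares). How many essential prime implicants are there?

size-2^0 implicants → 00011(✓)  00100(✓)  00101(✓)  01000(✓)  01001(✓)  01010(✓)  01011(✓)  01100(✓)  01101(✓)  01110(✓)  10000(✓)  10001(✓)  10011(✓)  10111(✓)  11001(✓)  11011(✓)  11100(✓)  11110(✓)  11111(✓)
size-2^1 implicants → -0011(✓)  -1001(✓)  -1011(✓)  -1100(✓)  -1110(✓)  0-011(✓)  0-100(✓)  0-101(✓)  0010-(✓)  01-00(✓)  01-01(✓)  01-10(✓)  010-0(✓)  010-1(✓)  0100-(✓)  0101-(✓)  011-0(✓)  0110-(✓)  1-001(✓)  1-011(✓)  1-111(✓)  10-11(✓)  100-1(✓)  1000-  11-11(✓)  110-1(✓)  111-0(✓)  1111-
size-2^2 implicants → --011  -10-1  -11-0  0-10-  01--0  01-0-  010--  1--11  1-0-1
Unchecked terms (primes): --011, -10-1, -11-0, 0-10-, 01--0, 01-0-, 010--, 1--11, 1-0-1, 1000-, 1111-
Minterm coverage:
  m3 ⊆ --011 [E]
  m4 ⊆ 0-10- [E]
  m5 ⊆ 0-10- [E]
  m9 ⊆ -10-1,01-0-,010--
  m10 ⊆ 01--0,010--
  m11 ⊆ --011,-10-1,010--
  m12 ⊆ -11-0,0-10-,01--0,01-0-
  m14 ⊆ -11-0,01--0
  m16 ⊆ 1000- [E]
  m17 ⊆ 1-0-1,1000-
  m23 ⊆ 1--11 [E]
  m25 ⊆ -10-1,1-0-1
  m27 ⊆ --011,-10-1,1--11,1-0-1
  m28 ⊆ -11-0 [E]
  m30 ⊆ -11-0,1111-
  m31 ⊆ 1--11,1111-
E = {--011, -11-0, 0-10-, 1--11, 1000-}

5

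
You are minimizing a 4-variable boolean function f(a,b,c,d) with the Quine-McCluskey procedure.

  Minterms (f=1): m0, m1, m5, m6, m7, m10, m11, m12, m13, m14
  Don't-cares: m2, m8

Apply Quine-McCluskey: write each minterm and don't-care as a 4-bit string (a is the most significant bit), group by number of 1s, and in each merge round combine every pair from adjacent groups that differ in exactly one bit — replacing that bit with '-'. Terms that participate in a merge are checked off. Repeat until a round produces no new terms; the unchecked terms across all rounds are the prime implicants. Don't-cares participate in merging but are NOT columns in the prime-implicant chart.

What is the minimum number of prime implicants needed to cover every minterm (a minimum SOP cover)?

Round 0: 0000✓ 0001✓ 0010✓ 0101✓ 0110✓ 0111✓ 1000✓ 1010✓ 1011✓ 1100✓ 1101✓ 1110✓
Round 1: -000✓ -010✓ -101 -110✓ 0-01 0-10✓ 00-0✓ 000- 01-1 011- 1-00✓ 1-10✓ 10-0✓ 101- 11-0✓ 110-
Round 2: --10 -0-0 1--0
PIs = {--10, -0-0, -101, 0-01, 000-, 01-1, 011-, 1--0, 101-, 110-}
Coverage chart:
  m0: -0-0,000-
  m1: 0-01,000-
  m5: -101,0-01,01-1
  m6: --10,011-
  m7: 01-1,011-
  m10: --10,-0-0,1--0,101-
  m11: 101- ←essential
  m12: 1--0,110-
  m13: -101,110-
  m14: --10,1--0
Essential: 101-
Petrick residual → --10, 000-, 01-1, 110-
Min cover (5 terms): cd' + a'b'c' + a'bd + ab'c + abc'

5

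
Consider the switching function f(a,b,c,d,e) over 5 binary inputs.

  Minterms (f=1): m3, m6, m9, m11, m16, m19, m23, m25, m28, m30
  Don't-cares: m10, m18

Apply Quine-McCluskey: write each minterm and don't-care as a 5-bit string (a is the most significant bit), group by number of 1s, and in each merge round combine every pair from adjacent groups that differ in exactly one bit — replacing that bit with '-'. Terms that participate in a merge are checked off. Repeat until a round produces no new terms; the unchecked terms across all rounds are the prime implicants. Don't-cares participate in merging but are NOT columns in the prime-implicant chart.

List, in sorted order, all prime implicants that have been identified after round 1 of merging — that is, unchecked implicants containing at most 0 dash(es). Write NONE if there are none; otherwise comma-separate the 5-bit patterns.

size-2^0 implicants → 00011(✓)  00110  01001(✓)  01010(✓)  01011(✓)  10000(✓)  10010(✓)  10011(✓)  10111(✓)  11001(✓)  11100(✓)  11110(✓)
size-2^1 implicants → -0011  -1001  0-011  010-1  0101-  10-11  100-0  1001-  111-0
Unchecked terms (primes): -0011, -1001, 0-011, 00110, 010-1, 0101-, 10-11, 100-0, 1001-, 111-0

00110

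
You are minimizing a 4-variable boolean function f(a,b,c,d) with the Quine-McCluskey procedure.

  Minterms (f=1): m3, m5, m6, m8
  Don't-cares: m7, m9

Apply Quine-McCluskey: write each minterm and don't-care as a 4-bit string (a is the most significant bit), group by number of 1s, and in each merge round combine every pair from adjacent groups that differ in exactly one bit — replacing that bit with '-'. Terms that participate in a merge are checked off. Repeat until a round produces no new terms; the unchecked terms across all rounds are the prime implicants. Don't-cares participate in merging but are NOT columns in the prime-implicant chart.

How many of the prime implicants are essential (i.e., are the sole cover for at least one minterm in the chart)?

size-2^0 implicants → 0011(✓)  0101(✓)  0110(✓)  0111(✓)  1000(✓)  1001(✓)
size-2^1 implicants → 0-11  01-1  011-  100-
Unchecked terms (primes): 0-11, 01-1, 011-, 100-
Minterm coverage:
  m3 ⊆ 0-11 [E]
  m5 ⊆ 01-1 [E]
  m6 ⊆ 011- [E]
  m8 ⊆ 100- [E]
E = {0-11, 01-1, 011-, 100-}

4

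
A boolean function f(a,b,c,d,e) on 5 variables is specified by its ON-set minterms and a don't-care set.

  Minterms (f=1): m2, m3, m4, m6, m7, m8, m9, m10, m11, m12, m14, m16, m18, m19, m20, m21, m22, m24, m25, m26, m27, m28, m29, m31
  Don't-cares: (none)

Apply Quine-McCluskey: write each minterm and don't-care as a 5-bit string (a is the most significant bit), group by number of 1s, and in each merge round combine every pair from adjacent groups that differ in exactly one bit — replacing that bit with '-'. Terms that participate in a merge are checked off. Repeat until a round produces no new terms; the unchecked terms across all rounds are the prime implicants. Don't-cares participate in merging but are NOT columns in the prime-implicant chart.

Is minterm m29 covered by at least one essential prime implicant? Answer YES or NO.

YES

[col 0] 00010*, 00011*, 00100*, 00110*, 00111*, 01000*, 01001*, 01010*, 01011*, 01100*, 01110*, 10000*, 10010*, 10011*, 10100*, 10101*, 10110*, 11000*, 11001*, 11010*, 11011*, 11100*, 11101*, 11111*
[col 1] -0010*, -0011*, -0100*, -0110*, -1000*, -1001*, -1010*, -1011*, -1100*, 0-010*, 0-011*, 0-100*, 0-110*, 00-10*, 00-11*, 0001-*, 001-0*, 0011-*, 01-00*, 01-10*, 010-0*, 010-1*, 0100-*, 0101-*, 011-0*, 1-000*, 1-010*, 1-011*, 1-100*, 1-101*, 10-00*, 10-10*, 100-0*, 1001-*, 101-0*, 1010-*, 11-00*, 11-01*, 11-11*, 110-0*, 110-1*, 1100-*, 1101-*, 111-1*, 1110-*
[col 2] --010*, --011*, --100, -0-10, -001-*, -01-0, -1-00, -10-0*, -10-1*, -100-*, -101-*, 0--10, 0-01-*, 0-1-0, 00-1-, 01--0, 010--*, 1--00, 1-0-0, 1-01-*, 1-10-, 10--0, 11--1, 11-0-, 110--*
[col 3] --01-, -10--
Prime implicants: --01-, --100, -0-10, -01-0, -1-00, -10--, 0--10, 0-1-0, 00-1-, 01--0, 1--00, 1-0-0, 1-10-, 10--0, 11--1, 11-0-
PI chart (minterm → PIs covering it):
  2 | --01-,-0-10,0--10,00-1-
  3 | --01-,00-1-
  4 | --100,-01-0,0-1-0
  6 | -0-10,-01-0,0--10,0-1-0,00-1-
  7 | 00-1-  (sole → essential)
  8 | -1-00,-10--,01--0
  9 | -10--  (sole → essential)
  10 | --01-,-10--,0--10,01--0
  11 | --01-,-10--
  12 | --100,-1-00,0-1-0,01--0
  14 | 0--10,0-1-0,01--0
  16 | 1--00,1-0-0,10--0
  18 | --01-,-0-10,1-0-0,10--0
  19 | --01-  (sole → essential)
  20 | --100,-01-0,1--00,1-10-,10--0
  21 | 1-10-  (sole → essential)
  22 | -0-10,-01-0,10--0
  24 | -1-00,-10--,1--00,1-0-0,11-0-
  25 | -10--,11--1,11-0-
  26 | --01-,-10--,1-0-0
  27 | --01-,-10--,11--1
  28 | --100,-1-00,1--00,1-10-,11-0-
  29 | 1-10-,11--1,11-0-
  31 | 11--1  (sole → essential)
Essential prime implicants: --01-, -10--, 00-1-, 1-10-, 11--1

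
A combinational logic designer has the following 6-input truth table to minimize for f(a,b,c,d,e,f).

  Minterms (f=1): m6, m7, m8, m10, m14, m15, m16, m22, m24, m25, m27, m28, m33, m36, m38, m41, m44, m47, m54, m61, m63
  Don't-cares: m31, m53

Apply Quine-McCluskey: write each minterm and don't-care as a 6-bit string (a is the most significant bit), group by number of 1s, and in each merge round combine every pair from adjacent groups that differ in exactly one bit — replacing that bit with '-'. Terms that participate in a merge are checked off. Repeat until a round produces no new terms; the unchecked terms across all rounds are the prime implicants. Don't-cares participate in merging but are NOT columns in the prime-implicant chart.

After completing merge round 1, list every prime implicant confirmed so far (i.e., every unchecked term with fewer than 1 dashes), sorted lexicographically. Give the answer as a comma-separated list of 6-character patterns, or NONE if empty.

NONE

size-2^0 implicants → 000110(✓)  000111(✓)  001000(✓)  001010(✓)  001110(✓)  001111(✓)  010000(✓)  010110(✓)  011000(✓)  011001(✓)  011011(✓)  011100(✓)  011111(✓)  100001(✓)  100100(✓)  100110(✓)  101001(✓)  101100(✓)  101111(✓)  110101(✓)  110110(✓)  111101(✓)  111111(✓)
size-2^1 implicants → -00110(✓)  -01111(✓)  -10110(✓)  -11111(✓)  0-0110(✓)  0-1000  0-1111(✓)  00-110(✓)  00-111(✓)  00011-(✓)  001-10  0010-0  00111-(✓)  01-000  011-00  011-11  0110-1  01100-  1-0110(✓)  1-1111(✓)  10-001  10-100  1001-0  11-101  1111-1
size-2^2 implicants → --0110  --1111  00-11-
Unchecked terms (primes): --0110, --1111, 0-1000, 00-11-, 001-10, 0010-0, 01-000, 011-00, 011-11, 0110-1, 01100-, 10-001, 10-100, 1001-0, 11-101, 1111-1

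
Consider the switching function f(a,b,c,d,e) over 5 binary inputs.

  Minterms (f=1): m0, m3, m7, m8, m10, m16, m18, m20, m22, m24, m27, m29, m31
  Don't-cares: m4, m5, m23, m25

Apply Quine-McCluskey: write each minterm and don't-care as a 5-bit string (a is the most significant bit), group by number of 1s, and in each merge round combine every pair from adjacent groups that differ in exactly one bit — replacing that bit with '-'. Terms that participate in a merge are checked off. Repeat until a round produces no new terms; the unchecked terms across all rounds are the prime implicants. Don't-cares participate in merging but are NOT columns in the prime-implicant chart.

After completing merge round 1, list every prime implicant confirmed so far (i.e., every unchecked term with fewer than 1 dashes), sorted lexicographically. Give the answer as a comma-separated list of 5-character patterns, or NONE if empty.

NONE

Round 0: 00000✓ 00011✓ 00100✓ 00101✓ 00111✓ 01000✓ 01010✓ 10000✓ 10010✓ 10100✓ 10110✓ 10111✓ 11000✓ 11001✓ 11011✓ 11101✓ 11111✓
Round 1: -0000✓ -0100✓ -0111 -1000✓ 0-000✓ 00-00✓ 00-11 001-1 0010- 010-0 1-000✓ 1-111 10-00✓ 10-10✓ 100-0✓ 101-0✓ 1011- 11-01✓ 11-11✓ 110-1✓ 1100- 111-1✓
Round 2: --000 -0-00 10--0 11--1
PIs = {--000, -0-00, -0111, 00-11, 001-1, 0010-, 010-0, 1-111, 10--0, 1011-, 11--1, 1100-}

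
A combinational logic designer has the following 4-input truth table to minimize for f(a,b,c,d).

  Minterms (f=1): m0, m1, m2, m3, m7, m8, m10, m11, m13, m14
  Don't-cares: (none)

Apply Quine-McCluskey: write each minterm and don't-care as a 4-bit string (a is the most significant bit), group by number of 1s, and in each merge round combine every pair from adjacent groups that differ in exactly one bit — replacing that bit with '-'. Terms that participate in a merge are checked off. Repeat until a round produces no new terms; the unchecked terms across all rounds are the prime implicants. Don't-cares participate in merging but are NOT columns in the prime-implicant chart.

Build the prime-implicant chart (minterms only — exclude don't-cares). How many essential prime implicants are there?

[col 0] 0000*, 0001*, 0010*, 0011*, 0111*, 1000*, 1010*, 1011*, 1101, 1110*
[col 1] -000*, -010*, -011*, 0-11, 00-0*, 00-1*, 000-*, 001-*, 1-10, 10-0*, 101-*
[col 2] -0-0, -01-, 00--
Prime implicants: -0-0, -01-, 0-11, 00--, 1-10, 1101
PI chart (minterm → PIs covering it):
  0 | -0-0,00--
  1 | 00--  (sole → essential)
  2 | -0-0,-01-,00--
  3 | -01-,0-11,00--
  7 | 0-11  (sole → essential)
  8 | -0-0  (sole → essential)
  10 | -0-0,-01-,1-10
  11 | -01-  (sole → essential)
  13 | 1101  (sole → essential)
  14 | 1-10  (sole → essential)
Essential prime implicants: -0-0, -01-, 0-11, 00--, 1-10, 1101

6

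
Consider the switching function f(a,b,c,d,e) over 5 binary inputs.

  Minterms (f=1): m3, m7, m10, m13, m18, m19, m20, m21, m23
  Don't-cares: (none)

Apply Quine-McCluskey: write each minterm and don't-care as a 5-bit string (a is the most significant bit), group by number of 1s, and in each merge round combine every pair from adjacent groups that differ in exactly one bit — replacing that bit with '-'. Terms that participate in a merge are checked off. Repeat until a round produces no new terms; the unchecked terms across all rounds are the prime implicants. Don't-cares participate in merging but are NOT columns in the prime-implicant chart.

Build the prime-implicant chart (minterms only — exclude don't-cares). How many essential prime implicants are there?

size-2^0 implicants → 00011(✓)  00111(✓)  01010  01101  10010(✓)  10011(✓)  10100(✓)  10101(✓)  10111(✓)
size-2^1 implicants → -0011(✓)  -0111(✓)  00-11(✓)  10-11(✓)  1001-  101-1  1010-
size-2^2 implicants → -0-11
Unchecked terms (primes): -0-11, 01010, 01101, 1001-, 101-1, 1010-
Minterm coverage:
  m3 ⊆ -0-11 [E]
  m7 ⊆ -0-11 [E]
  m10 ⊆ 01010 [E]
  m13 ⊆ 01101 [E]
  m18 ⊆ 1001- [E]
  m19 ⊆ -0-11,1001-
  m20 ⊆ 1010- [E]
  m21 ⊆ 101-1,1010-
  m23 ⊆ -0-11,101-1
E = {-0-11, 01010, 01101, 1001-, 1010-}

5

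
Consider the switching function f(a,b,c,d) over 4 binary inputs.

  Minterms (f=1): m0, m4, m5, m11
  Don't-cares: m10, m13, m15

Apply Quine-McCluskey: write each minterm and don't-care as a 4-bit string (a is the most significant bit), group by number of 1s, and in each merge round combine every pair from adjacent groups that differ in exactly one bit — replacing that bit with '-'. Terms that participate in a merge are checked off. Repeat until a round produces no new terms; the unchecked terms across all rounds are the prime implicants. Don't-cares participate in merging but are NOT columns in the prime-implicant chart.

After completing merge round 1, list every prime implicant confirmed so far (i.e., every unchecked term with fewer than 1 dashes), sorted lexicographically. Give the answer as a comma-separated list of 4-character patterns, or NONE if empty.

[col 0] 0000*, 0100*, 0101*, 1010*, 1011*, 1101*, 1111*
[col 1] -101, 0-00, 010-, 1-11, 101-, 11-1
Prime implicants: -101, 0-00, 010-, 1-11, 101-, 11-1

NONE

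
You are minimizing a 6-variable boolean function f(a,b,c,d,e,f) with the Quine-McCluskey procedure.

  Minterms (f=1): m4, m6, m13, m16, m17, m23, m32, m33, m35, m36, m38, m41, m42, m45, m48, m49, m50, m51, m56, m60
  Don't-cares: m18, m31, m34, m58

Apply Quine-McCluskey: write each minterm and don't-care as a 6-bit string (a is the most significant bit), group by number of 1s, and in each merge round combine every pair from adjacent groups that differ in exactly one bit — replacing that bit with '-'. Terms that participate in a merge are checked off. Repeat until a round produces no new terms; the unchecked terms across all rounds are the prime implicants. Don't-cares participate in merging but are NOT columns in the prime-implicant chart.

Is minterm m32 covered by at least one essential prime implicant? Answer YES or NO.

YES

Round 0: 000100✓ 000110✓ 001101✓ 010000✓ 010001✓ 010010✓ 010111✓ 011111✓ 100000✓ 100001✓ 100010✓ 100011✓ 100100✓ 100110✓ 101001✓ 101010✓ 101101✓ 110000✓ 110001✓ 110010✓ 110011✓ 111000✓ 111010✓ 111100✓
Round 1: -00100✓ -00110✓ -01101 -10000✓ -10001✓ -10010✓ 0001-0✓ 01-111 0100-0✓ 01000-✓ 1-0000✓ 1-0001✓ 1-0010✓ 1-0011✓ 1-1010✓ 10-001 10-010✓ 100-00✓ 100-10✓ 1000-0✓ 1000-1✓ 10000-✓ 10001-✓ 1001-0✓ 101-01 11-000✓ 11-010✓ 1100-0✓ 1100-1✓ 11000-✓ 11001-✓ 111-00 1110-0✓
Round 2: -001-0 -100-0 -1000- 1--010 1-00-0✓ 1-00-1✓ 1-000-✓ 1-001-✓ 100--0 1000--✓ 11-0-0 1100--✓
Round 3: 1-00--
PIs = {-001-0, -01101, -100-0, -1000-, 01-111, 1--010, 1-00--, 10-001, 100--0, 101-01, 11-0-0, 111-00}
Coverage chart:
  m4: -001-0 ←essential
  m6: -001-0 ←essential
  m13: -01101 ←essential
  m16: -100-0,-1000-
  m17: -1000- ←essential
  m23: 01-111 ←essential
  m32: 1-00--,100--0
  m33: 1-00--,10-001
  m35: 1-00-- ←essential
  m36: -001-0,100--0
  m38: -001-0,100--0
  m41: 10-001,101-01
  m42: 1--010 ←essential
  m45: -01101,101-01
  m48: -100-0,-1000-,1-00--,11-0-0
  m49: -1000-,1-00--
  m50: -100-0,1--010,1-00--,11-0-0
  m51: 1-00-- ←essential
  m56: 11-0-0,111-00
  m60: 111-00 ←essential
Essential: -001-0, -01101, -1000-, 01-111, 1--010, 1-00--, 111-00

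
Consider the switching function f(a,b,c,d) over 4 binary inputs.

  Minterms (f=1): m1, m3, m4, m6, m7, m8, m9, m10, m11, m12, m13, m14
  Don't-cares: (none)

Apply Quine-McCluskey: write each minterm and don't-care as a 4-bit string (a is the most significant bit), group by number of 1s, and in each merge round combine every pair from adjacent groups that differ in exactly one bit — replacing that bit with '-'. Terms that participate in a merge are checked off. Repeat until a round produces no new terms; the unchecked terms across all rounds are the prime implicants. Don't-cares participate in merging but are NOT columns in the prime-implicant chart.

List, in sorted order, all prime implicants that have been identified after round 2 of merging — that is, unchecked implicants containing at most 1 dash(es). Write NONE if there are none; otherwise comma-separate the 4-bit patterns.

0-11, 011-

[col 0] 0001*, 0011*, 0100*, 0110*, 0111*, 1000*, 1001*, 1010*, 1011*, 1100*, 1101*, 1110*
[col 1] -001*, -011*, -100*, -110*, 0-11, 00-1*, 01-0*, 011-, 1-00*, 1-01*, 1-10*, 10-0*, 10-1*, 100-*, 101-*, 11-0*, 110-*
[col 2] -0-1, -1-0, 1--0, 1-0-, 10--
Prime implicants: -0-1, -1-0, 0-11, 011-, 1--0, 1-0-, 10--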